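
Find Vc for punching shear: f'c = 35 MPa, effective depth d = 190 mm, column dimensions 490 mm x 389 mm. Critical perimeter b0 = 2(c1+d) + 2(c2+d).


b0 = 2*(490 + 190) + 2*(389 + 190) = 2518 mm
Vc = 0.33 * sqrt(35) * 2518 * 190 / 1000
= 934.02 kN

934.02


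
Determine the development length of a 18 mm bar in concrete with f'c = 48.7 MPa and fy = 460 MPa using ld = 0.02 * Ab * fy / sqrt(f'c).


Ab = pi * 18^2 / 4 = 254.469 mm2
ld = 0.02 * 254.469 * 460 / sqrt(48.7)
= 335.5 mm

335.5


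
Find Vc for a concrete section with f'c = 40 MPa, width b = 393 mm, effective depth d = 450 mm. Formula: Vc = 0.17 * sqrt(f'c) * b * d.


Vc = 0.17 * sqrt(40) * 393 * 450 / 1000
= 190.14 kN

190.14


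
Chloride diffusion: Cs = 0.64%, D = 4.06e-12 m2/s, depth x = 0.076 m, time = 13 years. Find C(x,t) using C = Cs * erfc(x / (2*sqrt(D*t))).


t_seconds = 13 * 365.25 * 24 * 3600 = 410248800.0 s
arg = 0.076 / (2 * sqrt(4.06e-12 * 410248800.0))
= 0.9311
erfc(0.9311) = 0.1879
C = 0.64 * 0.1879 = 0.1203%

0.1203


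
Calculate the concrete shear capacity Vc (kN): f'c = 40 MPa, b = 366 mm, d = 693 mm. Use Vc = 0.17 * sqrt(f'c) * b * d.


Vc = 0.17 * sqrt(40) * 366 * 693 / 1000
= 272.71 kN

272.71


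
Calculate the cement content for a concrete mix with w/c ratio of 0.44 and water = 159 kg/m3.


Cement = water / (w/c)
= 159 / 0.44
= 361.4 kg/m3

361.4


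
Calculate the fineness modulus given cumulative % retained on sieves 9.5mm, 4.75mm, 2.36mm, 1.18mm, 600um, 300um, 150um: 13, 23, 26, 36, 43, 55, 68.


FM = sum(cumulative % retained) / 100
= 264 / 100
= 2.64

2.64


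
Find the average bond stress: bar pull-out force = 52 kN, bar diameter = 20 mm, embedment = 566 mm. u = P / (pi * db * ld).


u = P / (pi * db * ld)
= 52 * 1000 / (pi * 20 * 566)
= 1.462 MPa

1.462


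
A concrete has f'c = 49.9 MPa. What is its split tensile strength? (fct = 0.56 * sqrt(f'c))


fct = 0.56 * sqrt(49.9)
= 0.56 * 7.064
= 3.956 MPa

3.956


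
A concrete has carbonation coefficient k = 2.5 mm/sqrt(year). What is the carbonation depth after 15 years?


depth = k * sqrt(t)
= 2.5 * sqrt(15)
= 9.68 mm

9.68


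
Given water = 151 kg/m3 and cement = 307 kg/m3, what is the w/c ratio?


w/c = water / cement
w/c = 151 / 307 = 0.492

0.492


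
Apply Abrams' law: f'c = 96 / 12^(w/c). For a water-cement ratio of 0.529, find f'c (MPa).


f'c = 96 / 12^0.529
= 96 / 3.723
= 25.79 MPa

25.79


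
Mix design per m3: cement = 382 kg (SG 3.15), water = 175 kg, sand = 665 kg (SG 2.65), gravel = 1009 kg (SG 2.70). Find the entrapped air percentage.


Vol cement = 382 / (3.15 * 1000) = 0.12127 m3
Vol water = 175 / 1000 = 0.175 m3
Vol sand = 665 / (2.65 * 1000) = 0.250943 m3
Vol gravel = 1009 / (2.70 * 1000) = 0.373704 m3
Total solid + water volume = 0.920917 m3
Air = (1 - 0.920917) * 100 = 7.91%

7.91


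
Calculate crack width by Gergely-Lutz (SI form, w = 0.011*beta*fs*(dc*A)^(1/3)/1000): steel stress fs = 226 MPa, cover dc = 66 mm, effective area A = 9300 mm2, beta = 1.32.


w = 0.011 * beta * fs * (dc * A)^(1/3) / 1000
= 0.011 * 1.32 * 226 * (66 * 9300)^(1/3) / 1000
= 0.279 mm

0.279


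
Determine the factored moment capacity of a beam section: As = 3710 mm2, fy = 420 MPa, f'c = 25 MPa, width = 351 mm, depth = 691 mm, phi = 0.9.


a = As * fy / (0.85 * f'c * b)
= 3710 * 420 / (0.85 * 25 * 351)
= 208.909 mm
Mn = As * fy * (d - a/2) / 10^6
= 913.9552 kN-m
phi*Mn = 0.9 * 913.9552 = 822.56 kN-m

822.56


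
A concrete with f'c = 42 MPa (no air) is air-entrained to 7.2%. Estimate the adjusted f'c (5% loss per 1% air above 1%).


Strength loss = (7.2 - 1) * 5 = 31.0%
f'c = 42 * (1 - 31.0/100)
= 28.98 MPa

28.98


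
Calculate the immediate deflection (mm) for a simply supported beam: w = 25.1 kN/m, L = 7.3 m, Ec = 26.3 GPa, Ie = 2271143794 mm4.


Convert: L = 7.3 m = 7300 mm, Ec = 26.3 GPa = 26300 MPa
delta = 5 * 25.1 * 7300^4 / (384 * 26300 * 2271143794)
= 15.54 mm

15.54


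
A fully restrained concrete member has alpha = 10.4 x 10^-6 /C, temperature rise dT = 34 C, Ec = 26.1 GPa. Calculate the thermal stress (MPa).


sigma = alpha * dT * Ec
= 10.4e-6 * 34 * 26.1 * 1000
= 9.229 MPa

9.229


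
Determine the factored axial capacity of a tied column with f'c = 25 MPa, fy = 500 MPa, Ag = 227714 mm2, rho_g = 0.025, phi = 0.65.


Ast = rho * Ag = 0.025 * 227714 = 5692.85 mm2
phi*Pn = 0.65 * 0.80 * (0.85 * 25 * (227714 - 5692.85) + 500 * 5692.85) / 1000
= 3933.47 kN

3933.47


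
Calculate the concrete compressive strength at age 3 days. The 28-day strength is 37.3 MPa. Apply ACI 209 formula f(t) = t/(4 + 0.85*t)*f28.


f(3) = 3 / (4 + 0.85 * 3) * 37.3
= 3 / 6.55 * 37.3
= 17.08 MPa

17.08


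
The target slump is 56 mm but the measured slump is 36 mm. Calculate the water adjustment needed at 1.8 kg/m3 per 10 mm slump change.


Difference = 56 - 36 = 20 mm
Water adjustment = 20 * 1.8 / 10 = 3.6 kg/m3

3.6


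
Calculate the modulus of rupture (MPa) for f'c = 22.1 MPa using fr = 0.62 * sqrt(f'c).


fr = 0.62 * sqrt(22.1)
= 2.915 MPa

2.915


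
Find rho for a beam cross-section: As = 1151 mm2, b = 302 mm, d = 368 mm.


rho = As / (b * d)
= 1151 / (302 * 368)
= 0.0104

0.0104


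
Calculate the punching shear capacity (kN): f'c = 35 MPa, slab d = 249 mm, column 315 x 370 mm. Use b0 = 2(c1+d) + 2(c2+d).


b0 = 2*(315 + 249) + 2*(370 + 249) = 2366 mm
Vc = 0.33 * sqrt(35) * 2366 * 249 / 1000
= 1150.17 kN

1150.17


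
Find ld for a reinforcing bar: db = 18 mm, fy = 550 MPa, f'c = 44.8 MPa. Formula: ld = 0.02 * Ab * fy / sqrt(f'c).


Ab = pi * 18^2 / 4 = 254.469 mm2
ld = 0.02 * 254.469 * 550 / sqrt(44.8)
= 418.2 mm

418.2


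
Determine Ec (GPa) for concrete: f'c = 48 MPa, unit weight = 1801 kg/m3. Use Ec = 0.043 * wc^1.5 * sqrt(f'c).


Ec = 0.043 * 1801^1.5 * sqrt(48) / 1000
= 22.77 GPa

22.77


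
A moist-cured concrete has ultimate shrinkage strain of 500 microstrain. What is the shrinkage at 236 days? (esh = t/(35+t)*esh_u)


esh(236) = 236 / (35 + 236) * 500
= 236 / 271 * 500
= 435.4 microstrain

435.4


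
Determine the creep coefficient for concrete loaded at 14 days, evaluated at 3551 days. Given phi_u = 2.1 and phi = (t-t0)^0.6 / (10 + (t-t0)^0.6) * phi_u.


dt = 3551 - 14 = 3537
phi = 3537^0.6 / (10 + 3537^0.6) * 2.1
= 1.955

1.955


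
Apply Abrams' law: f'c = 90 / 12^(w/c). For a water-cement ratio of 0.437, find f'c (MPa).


f'c = 90 / 12^0.437
= 90 / 2.962
= 30.38 MPa

30.38


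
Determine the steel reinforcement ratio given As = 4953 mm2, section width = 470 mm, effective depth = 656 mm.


rho = As / (b * d)
= 4953 / (470 * 656)
= 0.0161

0.0161


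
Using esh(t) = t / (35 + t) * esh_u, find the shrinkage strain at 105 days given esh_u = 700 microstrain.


esh(105) = 105 / (35 + 105) * 700
= 105 / 140 * 700
= 525.0 microstrain

525.0


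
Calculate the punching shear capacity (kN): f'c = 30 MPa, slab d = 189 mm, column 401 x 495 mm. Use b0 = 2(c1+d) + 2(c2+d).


b0 = 2*(401 + 189) + 2*(495 + 189) = 2548 mm
Vc = 0.33 * sqrt(30) * 2548 * 189 / 1000
= 870.43 kN

870.43


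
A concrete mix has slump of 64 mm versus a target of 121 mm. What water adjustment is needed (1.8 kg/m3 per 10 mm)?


Difference = 121 - 64 = 57 mm
Water adjustment = 57 * 1.8 / 10 = 10.3 kg/m3

10.3


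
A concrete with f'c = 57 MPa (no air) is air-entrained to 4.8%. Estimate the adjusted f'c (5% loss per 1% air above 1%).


Strength loss = (4.8 - 1) * 5 = 19.0%
f'c = 57 * (1 - 19.0/100)
= 46.17 MPa

46.17


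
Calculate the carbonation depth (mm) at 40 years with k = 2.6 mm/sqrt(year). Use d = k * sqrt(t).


depth = k * sqrt(t)
= 2.6 * sqrt(40)
= 16.44 mm

16.44


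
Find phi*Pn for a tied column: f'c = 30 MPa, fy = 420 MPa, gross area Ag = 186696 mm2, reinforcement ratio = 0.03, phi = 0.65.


Ast = rho * Ag = 0.03 * 186696 = 5600.88 mm2
phi*Pn = 0.65 * 0.80 * (0.85 * 30 * (186696 - 5600.88) + 420 * 5600.88) / 1000
= 3624.55 kN

3624.55


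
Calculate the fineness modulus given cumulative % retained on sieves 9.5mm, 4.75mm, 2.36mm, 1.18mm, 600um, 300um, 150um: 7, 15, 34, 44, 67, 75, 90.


FM = sum(cumulative % retained) / 100
= 332 / 100
= 3.32

3.32


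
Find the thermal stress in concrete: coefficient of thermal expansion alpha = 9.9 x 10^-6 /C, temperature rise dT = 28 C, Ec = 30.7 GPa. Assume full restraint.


sigma = alpha * dT * Ec
= 9.9e-6 * 28 * 30.7 * 1000
= 8.51 MPa

8.51


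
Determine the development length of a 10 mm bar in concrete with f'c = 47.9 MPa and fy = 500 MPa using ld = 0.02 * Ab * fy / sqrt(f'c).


Ab = pi * 10^2 / 4 = 78.54 mm2
ld = 0.02 * 78.54 * 500 / sqrt(47.9)
= 113.5 mm

113.5


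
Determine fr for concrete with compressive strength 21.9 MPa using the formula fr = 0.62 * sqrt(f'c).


fr = 0.62 * sqrt(21.9)
= 2.901 MPa

2.901


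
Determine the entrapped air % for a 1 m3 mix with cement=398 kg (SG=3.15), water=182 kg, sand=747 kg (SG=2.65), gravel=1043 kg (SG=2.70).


Vol cement = 398 / (3.15 * 1000) = 0.126349 m3
Vol water = 182 / 1000 = 0.182 m3
Vol sand = 747 / (2.65 * 1000) = 0.281887 m3
Vol gravel = 1043 / (2.70 * 1000) = 0.386296 m3
Total solid + water volume = 0.976532 m3
Air = (1 - 0.976532) * 100 = 2.35%

2.35


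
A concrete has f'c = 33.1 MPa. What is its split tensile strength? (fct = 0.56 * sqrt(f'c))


fct = 0.56 * sqrt(33.1)
= 0.56 * 5.753
= 3.222 MPa

3.222


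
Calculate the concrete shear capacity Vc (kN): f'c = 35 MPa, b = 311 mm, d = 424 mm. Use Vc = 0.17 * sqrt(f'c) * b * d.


Vc = 0.17 * sqrt(35) * 311 * 424 / 1000
= 132.62 kN

132.62


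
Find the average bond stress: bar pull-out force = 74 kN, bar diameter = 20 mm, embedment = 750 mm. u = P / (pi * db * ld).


u = P / (pi * db * ld)
= 74 * 1000 / (pi * 20 * 750)
= 1.57 MPa

1.57


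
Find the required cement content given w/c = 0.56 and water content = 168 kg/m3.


Cement = water / (w/c)
= 168 / 0.56
= 300.0 kg/m3

300.0


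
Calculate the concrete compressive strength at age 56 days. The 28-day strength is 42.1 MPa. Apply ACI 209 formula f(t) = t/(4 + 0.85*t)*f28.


f(56) = 56 / (4 + 0.85 * 56) * 42.1
= 56 / 51.6 * 42.1
= 45.69 MPa

45.69


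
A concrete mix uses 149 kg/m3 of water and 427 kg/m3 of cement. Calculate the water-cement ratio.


w/c = water / cement
w/c = 149 / 427 = 0.349

0.349


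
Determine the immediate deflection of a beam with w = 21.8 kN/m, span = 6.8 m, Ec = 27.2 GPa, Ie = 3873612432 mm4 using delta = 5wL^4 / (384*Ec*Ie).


Convert: L = 6.8 m = 6800 mm, Ec = 27.2 GPa = 27200 MPa
delta = 5 * 21.8 * 6800^4 / (384 * 27200 * 3873612432)
= 5.76 mm

5.76


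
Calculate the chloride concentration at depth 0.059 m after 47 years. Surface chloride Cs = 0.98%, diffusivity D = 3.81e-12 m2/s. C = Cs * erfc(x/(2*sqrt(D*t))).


t_seconds = 47 * 365.25 * 24 * 3600 = 1483207200.0 s
arg = 0.059 / (2 * sqrt(3.81e-12 * 1483207200.0))
= 0.3924
erfc(0.3924) = 0.5789
C = 0.98 * 0.5789 = 0.5673%

0.5673


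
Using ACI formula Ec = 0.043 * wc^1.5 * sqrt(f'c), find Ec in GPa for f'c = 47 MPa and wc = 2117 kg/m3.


Ec = 0.043 * 2117^1.5 * sqrt(47) / 1000
= 28.71 GPa

28.71


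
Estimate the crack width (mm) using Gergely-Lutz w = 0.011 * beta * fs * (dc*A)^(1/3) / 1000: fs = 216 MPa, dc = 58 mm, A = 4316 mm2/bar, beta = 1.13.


w = 0.011 * beta * fs * (dc * A)^(1/3) / 1000
= 0.011 * 1.13 * 216 * (58 * 4316)^(1/3) / 1000
= 0.169 mm

0.169


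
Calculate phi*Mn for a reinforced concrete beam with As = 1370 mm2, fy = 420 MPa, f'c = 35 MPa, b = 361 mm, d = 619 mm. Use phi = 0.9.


a = As * fy / (0.85 * f'c * b)
= 1370 * 420 / (0.85 * 35 * 361)
= 53.5767 mm
Mn = As * fy * (d - a/2) / 10^6
= 340.7586 kN-m
phi*Mn = 0.9 * 340.7586 = 306.68 kN-m

306.68


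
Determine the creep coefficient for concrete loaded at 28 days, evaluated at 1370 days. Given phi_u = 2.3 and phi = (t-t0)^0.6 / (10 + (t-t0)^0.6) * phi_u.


dt = 1370 - 28 = 1342
phi = 1342^0.6 / (10 + 1342^0.6) * 2.3
= 2.03

2.03


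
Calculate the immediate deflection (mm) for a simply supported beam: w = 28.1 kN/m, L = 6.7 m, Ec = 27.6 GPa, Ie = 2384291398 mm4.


Convert: L = 6.7 m = 6700 mm, Ec = 27.6 GPa = 27600 MPa
delta = 5 * 28.1 * 6700^4 / (384 * 27600 * 2384291398)
= 11.2 mm

11.2


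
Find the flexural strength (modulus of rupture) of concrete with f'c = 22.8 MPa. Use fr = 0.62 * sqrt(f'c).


fr = 0.62 * sqrt(22.8)
= 2.96 MPa

2.96


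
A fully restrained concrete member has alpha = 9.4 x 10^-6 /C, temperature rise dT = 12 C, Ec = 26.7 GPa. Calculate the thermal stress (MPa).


sigma = alpha * dT * Ec
= 9.4e-6 * 12 * 26.7 * 1000
= 3.012 MPa

3.012


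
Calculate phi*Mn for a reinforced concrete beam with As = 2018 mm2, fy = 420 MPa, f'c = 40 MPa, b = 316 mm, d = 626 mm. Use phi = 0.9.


a = As * fy / (0.85 * f'c * b)
= 2018 * 420 / (0.85 * 40 * 316)
= 78.8868 mm
Mn = As * fy * (d - a/2) / 10^6
= 497.1419 kN-m
phi*Mn = 0.9 * 497.1419 = 447.43 kN-m

447.43


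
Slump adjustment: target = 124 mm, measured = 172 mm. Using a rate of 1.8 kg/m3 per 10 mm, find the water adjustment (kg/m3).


Difference = 124 - 172 = -48 mm
Water adjustment = -48 * 1.8 / 10 = -8.6 kg/m3

-8.6


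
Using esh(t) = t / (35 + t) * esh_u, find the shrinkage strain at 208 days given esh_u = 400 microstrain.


esh(208) = 208 / (35 + 208) * 400
= 208 / 243 * 400
= 342.4 microstrain

342.4


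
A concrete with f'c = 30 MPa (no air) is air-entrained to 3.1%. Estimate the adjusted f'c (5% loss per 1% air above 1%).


Strength loss = (3.1 - 1) * 5 = 10.5%
f'c = 30 * (1 - 10.5/100)
= 26.85 MPa

26.85


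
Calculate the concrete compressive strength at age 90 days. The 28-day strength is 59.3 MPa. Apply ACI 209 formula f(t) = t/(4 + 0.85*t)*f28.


f(90) = 90 / (4 + 0.85 * 90) * 59.3
= 90 / 80.5 * 59.3
= 66.3 MPa

66.3


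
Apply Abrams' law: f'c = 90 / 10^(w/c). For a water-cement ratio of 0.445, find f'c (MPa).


f'c = 90 / 10^0.445
= 90 / 2.786
= 32.3 MPa

32.3


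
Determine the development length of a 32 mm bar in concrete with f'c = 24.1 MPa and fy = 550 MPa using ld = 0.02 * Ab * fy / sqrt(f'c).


Ab = pi * 32^2 / 4 = 804.248 mm2
ld = 0.02 * 804.248 * 550 / sqrt(24.1)
= 1802.1 mm

1802.1


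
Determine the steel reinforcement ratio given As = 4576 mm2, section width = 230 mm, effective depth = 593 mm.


rho = As / (b * d)
= 4576 / (230 * 593)
= 0.0336

0.0336


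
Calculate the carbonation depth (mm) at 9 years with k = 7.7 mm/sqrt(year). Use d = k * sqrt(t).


depth = k * sqrt(t)
= 7.7 * sqrt(9)
= 23.1 mm

23.1


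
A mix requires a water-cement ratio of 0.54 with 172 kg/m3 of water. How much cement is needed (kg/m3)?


Cement = water / (w/c)
= 172 / 0.54
= 318.5 kg/m3

318.5


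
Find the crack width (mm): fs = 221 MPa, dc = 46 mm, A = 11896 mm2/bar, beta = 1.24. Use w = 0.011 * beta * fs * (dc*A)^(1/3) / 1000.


w = 0.011 * beta * fs * (dc * A)^(1/3) / 1000
= 0.011 * 1.24 * 221 * (46 * 11896)^(1/3) / 1000
= 0.247 mm

0.247


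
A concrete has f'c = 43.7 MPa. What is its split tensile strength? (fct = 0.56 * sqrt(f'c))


fct = 0.56 * sqrt(43.7)
= 0.56 * 6.611
= 3.702 MPa

3.702


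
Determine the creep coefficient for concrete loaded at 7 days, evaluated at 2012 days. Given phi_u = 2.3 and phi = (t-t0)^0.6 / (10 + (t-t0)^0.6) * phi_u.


dt = 2012 - 7 = 2005
phi = 2005^0.6 / (10 + 2005^0.6) * 2.3
= 2.083

2.083


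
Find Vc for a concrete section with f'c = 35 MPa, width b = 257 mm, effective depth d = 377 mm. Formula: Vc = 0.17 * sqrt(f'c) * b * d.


Vc = 0.17 * sqrt(35) * 257 * 377 / 1000
= 97.44 kN

97.44


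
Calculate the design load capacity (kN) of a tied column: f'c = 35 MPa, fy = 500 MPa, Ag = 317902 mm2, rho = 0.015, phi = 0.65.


Ast = rho * Ag = 0.015 * 317902 = 4768.53 mm2
phi*Pn = 0.65 * 0.80 * (0.85 * 35 * (317902 - 4768.53) + 500 * 4768.53) / 1000
= 6083.99 kN

6083.99


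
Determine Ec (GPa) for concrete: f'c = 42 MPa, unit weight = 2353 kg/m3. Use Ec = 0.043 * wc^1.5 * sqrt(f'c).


Ec = 0.043 * 2353^1.5 * sqrt(42) / 1000
= 31.81 GPa

31.81


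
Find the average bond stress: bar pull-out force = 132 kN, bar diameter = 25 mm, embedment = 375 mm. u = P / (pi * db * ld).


u = P / (pi * db * ld)
= 132 * 1000 / (pi * 25 * 375)
= 4.482 MPa

4.482


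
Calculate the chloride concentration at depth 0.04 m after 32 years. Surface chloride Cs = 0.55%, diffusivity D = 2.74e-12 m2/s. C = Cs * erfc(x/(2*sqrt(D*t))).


t_seconds = 32 * 365.25 * 24 * 3600 = 1009843200.0 s
arg = 0.04 / (2 * sqrt(2.74e-12 * 1009843200.0))
= 0.3802
erfc(0.3802) = 0.5908
C = 0.55 * 0.5908 = 0.3249%

0.3249


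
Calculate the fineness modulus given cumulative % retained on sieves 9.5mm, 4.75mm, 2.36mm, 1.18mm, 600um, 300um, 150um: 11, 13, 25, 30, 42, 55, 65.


FM = sum(cumulative % retained) / 100
= 241 / 100
= 2.41

2.41


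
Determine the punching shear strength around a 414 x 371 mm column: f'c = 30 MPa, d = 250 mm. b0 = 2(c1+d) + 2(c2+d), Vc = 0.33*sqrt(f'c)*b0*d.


b0 = 2*(414 + 250) + 2*(371 + 250) = 2570 mm
Vc = 0.33 * sqrt(30) * 2570 * 250 / 1000
= 1161.31 kN

1161.31


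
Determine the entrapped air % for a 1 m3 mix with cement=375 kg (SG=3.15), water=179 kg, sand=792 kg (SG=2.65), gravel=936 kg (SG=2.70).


Vol cement = 375 / (3.15 * 1000) = 0.119048 m3
Vol water = 179 / 1000 = 0.179 m3
Vol sand = 792 / (2.65 * 1000) = 0.298868 m3
Vol gravel = 936 / (2.70 * 1000) = 0.346667 m3
Total solid + water volume = 0.943582 m3
Air = (1 - 0.943582) * 100 = 5.64%

5.64


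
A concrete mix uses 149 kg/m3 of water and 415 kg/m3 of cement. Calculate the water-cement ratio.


w/c = water / cement
w/c = 149 / 415 = 0.359

0.359


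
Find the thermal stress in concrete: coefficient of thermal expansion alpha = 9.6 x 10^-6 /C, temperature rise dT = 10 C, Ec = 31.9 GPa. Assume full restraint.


sigma = alpha * dT * Ec
= 9.6e-6 * 10 * 31.9 * 1000
= 3.062 MPa

3.062


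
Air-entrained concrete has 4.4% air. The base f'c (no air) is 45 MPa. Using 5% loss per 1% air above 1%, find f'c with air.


Strength loss = (4.4 - 1) * 5 = 17.0%
f'c = 45 * (1 - 17.0/100)
= 37.35 MPa

37.35


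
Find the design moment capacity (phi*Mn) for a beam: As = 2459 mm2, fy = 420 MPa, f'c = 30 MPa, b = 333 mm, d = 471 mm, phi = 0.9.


a = As * fy / (0.85 * f'c * b)
= 2459 * 420 / (0.85 * 30 * 333)
= 121.6252 mm
Mn = As * fy * (d - a/2) / 10^6
= 423.6334 kN-m
phi*Mn = 0.9 * 423.6334 = 381.27 kN-m

381.27


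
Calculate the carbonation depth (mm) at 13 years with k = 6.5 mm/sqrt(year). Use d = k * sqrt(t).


depth = k * sqrt(t)
= 6.5 * sqrt(13)
= 23.44 mm

23.44


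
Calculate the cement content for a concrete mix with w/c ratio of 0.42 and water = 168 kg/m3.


Cement = water / (w/c)
= 168 / 0.42
= 400.0 kg/m3

400.0


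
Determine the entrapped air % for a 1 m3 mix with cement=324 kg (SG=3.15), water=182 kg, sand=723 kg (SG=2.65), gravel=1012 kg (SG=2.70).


Vol cement = 324 / (3.15 * 1000) = 0.102857 m3
Vol water = 182 / 1000 = 0.182 m3
Vol sand = 723 / (2.65 * 1000) = 0.27283 m3
Vol gravel = 1012 / (2.70 * 1000) = 0.374815 m3
Total solid + water volume = 0.932502 m3
Air = (1 - 0.932502) * 100 = 6.75%

6.75


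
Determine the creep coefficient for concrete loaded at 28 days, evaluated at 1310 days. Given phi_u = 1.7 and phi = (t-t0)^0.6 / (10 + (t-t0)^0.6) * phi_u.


dt = 1310 - 28 = 1282
phi = 1282^0.6 / (10 + 1282^0.6) * 1.7
= 1.496

1.496


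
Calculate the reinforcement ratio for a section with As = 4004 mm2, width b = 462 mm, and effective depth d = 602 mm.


rho = As / (b * d)
= 4004 / (462 * 602)
= 0.0144

0.0144


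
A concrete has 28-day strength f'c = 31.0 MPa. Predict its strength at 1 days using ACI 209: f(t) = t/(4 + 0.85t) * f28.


f(1) = 1 / (4 + 0.85 * 1) * 31.0
= 1 / 4.85 * 31.0
= 6.39 MPa

6.39


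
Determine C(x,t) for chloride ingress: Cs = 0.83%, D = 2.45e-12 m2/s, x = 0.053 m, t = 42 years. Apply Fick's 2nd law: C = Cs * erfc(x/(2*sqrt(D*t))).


t_seconds = 42 * 365.25 * 24 * 3600 = 1325419200.0 s
arg = 0.053 / (2 * sqrt(2.45e-12 * 1325419200.0))
= 0.465
erfc(0.465) = 0.5108
C = 0.83 * 0.5108 = 0.4239%

0.4239


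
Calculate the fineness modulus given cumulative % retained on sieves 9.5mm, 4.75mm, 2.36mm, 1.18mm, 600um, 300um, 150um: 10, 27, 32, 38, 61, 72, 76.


FM = sum(cumulative % retained) / 100
= 316 / 100
= 3.16

3.16


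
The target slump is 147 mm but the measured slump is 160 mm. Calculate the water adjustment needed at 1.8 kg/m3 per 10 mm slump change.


Difference = 147 - 160 = -13 mm
Water adjustment = -13 * 1.8 / 10 = -2.3 kg/m3

-2.3


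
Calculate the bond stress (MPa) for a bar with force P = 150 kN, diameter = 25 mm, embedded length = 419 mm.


u = P / (pi * db * ld)
= 150 * 1000 / (pi * 25 * 419)
= 4.558 MPa

4.558


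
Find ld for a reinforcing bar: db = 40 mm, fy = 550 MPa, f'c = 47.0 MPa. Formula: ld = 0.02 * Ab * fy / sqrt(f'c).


Ab = pi * 40^2 / 4 = 1256.637 mm2
ld = 0.02 * 1256.637 * 550 / sqrt(47.0)
= 2016.3 mm

2016.3


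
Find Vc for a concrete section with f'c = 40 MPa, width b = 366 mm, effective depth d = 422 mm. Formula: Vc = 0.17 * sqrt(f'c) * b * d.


Vc = 0.17 * sqrt(40) * 366 * 422 / 1000
= 166.06 kN

166.06


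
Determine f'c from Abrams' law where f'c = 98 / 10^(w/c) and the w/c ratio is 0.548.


f'c = 98 / 10^0.548
= 98 / 3.532
= 27.75 MPa

27.75


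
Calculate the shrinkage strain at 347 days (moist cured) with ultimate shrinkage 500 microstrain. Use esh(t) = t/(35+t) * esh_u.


esh(347) = 347 / (35 + 347) * 500
= 347 / 382 * 500
= 454.2 microstrain

454.2


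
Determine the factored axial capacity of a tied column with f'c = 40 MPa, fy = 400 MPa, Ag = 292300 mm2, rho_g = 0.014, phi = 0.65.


Ast = rho * Ag = 0.014 * 292300 = 4092.2 mm2
phi*Pn = 0.65 * 0.80 * (0.85 * 40 * (292300 - 4092.2) + 400 * 4092.2) / 1000
= 5946.69 kN

5946.69


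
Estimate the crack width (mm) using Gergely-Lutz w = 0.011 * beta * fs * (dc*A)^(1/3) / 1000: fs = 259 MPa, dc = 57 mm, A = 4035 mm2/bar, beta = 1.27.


w = 0.011 * beta * fs * (dc * A)^(1/3) / 1000
= 0.011 * 1.27 * 259 * (57 * 4035)^(1/3) / 1000
= 0.222 mm

0.222


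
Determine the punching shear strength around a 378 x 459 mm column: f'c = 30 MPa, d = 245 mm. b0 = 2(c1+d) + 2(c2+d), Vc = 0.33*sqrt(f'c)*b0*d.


b0 = 2*(378 + 245) + 2*(459 + 245) = 2654 mm
Vc = 0.33 * sqrt(30) * 2654 * 245 / 1000
= 1175.28 kN

1175.28


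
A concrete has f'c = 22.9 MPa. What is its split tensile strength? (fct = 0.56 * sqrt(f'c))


fct = 0.56 * sqrt(22.9)
= 0.56 * 4.785
= 2.68 MPa

2.68


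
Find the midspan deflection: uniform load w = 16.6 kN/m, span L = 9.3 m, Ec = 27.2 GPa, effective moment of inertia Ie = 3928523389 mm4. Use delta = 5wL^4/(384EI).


Convert: L = 9.3 m = 9300 mm, Ec = 27.2 GPa = 27200 MPa
delta = 5 * 16.6 * 9300^4 / (384 * 27200 * 3928523389)
= 15.13 mm

15.13


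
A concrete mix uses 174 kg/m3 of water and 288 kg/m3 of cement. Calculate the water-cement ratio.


w/c = water / cement
w/c = 174 / 288 = 0.604

0.604


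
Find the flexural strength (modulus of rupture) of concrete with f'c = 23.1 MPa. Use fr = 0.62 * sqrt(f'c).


fr = 0.62 * sqrt(23.1)
= 2.98 MPa

2.98


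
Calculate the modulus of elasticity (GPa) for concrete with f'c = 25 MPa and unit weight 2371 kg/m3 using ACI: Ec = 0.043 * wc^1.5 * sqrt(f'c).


Ec = 0.043 * 2371^1.5 * sqrt(25) / 1000
= 24.82 GPa

24.82


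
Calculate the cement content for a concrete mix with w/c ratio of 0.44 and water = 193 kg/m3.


Cement = water / (w/c)
= 193 / 0.44
= 438.6 kg/m3

438.6


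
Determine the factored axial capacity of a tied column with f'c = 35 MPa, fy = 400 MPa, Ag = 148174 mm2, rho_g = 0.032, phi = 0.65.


Ast = rho * Ag = 0.032 * 148174 = 4741.568 mm2
phi*Pn = 0.65 * 0.80 * (0.85 * 35 * (148174 - 4741.568) + 400 * 4741.568) / 1000
= 3205.15 kN

3205.15


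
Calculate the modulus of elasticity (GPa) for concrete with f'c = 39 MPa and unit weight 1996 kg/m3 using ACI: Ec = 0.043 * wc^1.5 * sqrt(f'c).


Ec = 0.043 * 1996^1.5 * sqrt(39) / 1000
= 23.95 GPa

23.95


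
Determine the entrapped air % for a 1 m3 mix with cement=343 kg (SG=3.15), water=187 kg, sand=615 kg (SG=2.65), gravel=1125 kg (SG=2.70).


Vol cement = 343 / (3.15 * 1000) = 0.108889 m3
Vol water = 187 / 1000 = 0.187 m3
Vol sand = 615 / (2.65 * 1000) = 0.232075 m3
Vol gravel = 1125 / (2.70 * 1000) = 0.416667 m3
Total solid + water volume = 0.944631 m3
Air = (1 - 0.944631) * 100 = 5.54%

5.54


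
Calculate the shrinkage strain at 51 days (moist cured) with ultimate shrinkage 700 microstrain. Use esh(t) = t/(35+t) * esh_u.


esh(51) = 51 / (35 + 51) * 700
= 51 / 86 * 700
= 415.1 microstrain

415.1


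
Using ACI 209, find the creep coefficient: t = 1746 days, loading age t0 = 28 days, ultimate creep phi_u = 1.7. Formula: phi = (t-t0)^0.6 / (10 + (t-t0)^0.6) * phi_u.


dt = 1746 - 28 = 1718
phi = 1718^0.6 / (10 + 1718^0.6) * 1.7
= 1.525

1.525


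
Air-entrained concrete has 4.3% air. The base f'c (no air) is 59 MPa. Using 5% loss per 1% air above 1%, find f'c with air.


Strength loss = (4.3 - 1) * 5 = 16.5%
f'c = 59 * (1 - 16.5/100)
= 49.27 MPa

49.27


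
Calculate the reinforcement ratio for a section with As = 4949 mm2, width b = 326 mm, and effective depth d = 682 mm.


rho = As / (b * d)
= 4949 / (326 * 682)
= 0.0223

0.0223


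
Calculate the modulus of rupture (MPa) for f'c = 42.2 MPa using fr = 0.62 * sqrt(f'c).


fr = 0.62 * sqrt(42.2)
= 4.028 MPa

4.028


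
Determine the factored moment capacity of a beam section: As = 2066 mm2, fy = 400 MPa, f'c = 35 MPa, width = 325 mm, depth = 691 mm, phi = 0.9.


a = As * fy / (0.85 * f'c * b)
= 2066 * 400 / (0.85 * 35 * 325)
= 85.4712 mm
Mn = As * fy * (d - a/2) / 10^6
= 535.7257 kN-m
phi*Mn = 0.9 * 535.7257 = 482.15 kN-m

482.15


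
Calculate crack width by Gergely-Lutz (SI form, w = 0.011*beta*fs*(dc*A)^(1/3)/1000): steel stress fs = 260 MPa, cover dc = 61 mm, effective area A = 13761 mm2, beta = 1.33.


w = 0.011 * beta * fs * (dc * A)^(1/3) / 1000
= 0.011 * 1.33 * 260 * (61 * 13761)^(1/3) / 1000
= 0.359 mm

0.359


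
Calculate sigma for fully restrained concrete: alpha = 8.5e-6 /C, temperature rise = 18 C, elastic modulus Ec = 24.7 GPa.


sigma = alpha * dT * Ec
= 8.5e-6 * 18 * 24.7 * 1000
= 3.779 MPa

3.779


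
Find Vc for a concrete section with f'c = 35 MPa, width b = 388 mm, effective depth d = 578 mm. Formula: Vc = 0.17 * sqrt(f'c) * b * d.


Vc = 0.17 * sqrt(35) * 388 * 578 / 1000
= 225.55 kN

225.55


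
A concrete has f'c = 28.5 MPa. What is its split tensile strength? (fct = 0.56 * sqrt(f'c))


fct = 0.56 * sqrt(28.5)
= 0.56 * 5.339
= 2.99 MPa

2.99


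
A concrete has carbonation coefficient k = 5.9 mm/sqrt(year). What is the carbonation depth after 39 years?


depth = k * sqrt(t)
= 5.9 * sqrt(39)
= 36.85 mm

36.85


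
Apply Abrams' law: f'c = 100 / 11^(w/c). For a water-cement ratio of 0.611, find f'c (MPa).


f'c = 100 / 11^0.611
= 100 / 4.328
= 23.11 MPa

23.11


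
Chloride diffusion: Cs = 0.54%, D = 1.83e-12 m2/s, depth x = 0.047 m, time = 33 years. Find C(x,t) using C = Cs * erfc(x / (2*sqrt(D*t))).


t_seconds = 33 * 365.25 * 24 * 3600 = 1041400800.0 s
arg = 0.047 / (2 * sqrt(1.83e-12 * 1041400800.0))
= 0.5383
erfc(0.5383) = 0.4465
C = 0.54 * 0.4465 = 0.2411%

0.2411


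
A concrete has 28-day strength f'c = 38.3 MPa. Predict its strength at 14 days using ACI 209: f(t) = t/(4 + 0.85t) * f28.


f(14) = 14 / (4 + 0.85 * 14) * 38.3
= 14 / 15.9 * 38.3
= 33.72 MPa

33.72


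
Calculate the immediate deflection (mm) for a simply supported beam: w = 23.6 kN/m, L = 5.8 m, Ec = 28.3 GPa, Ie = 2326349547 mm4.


Convert: L = 5.8 m = 5800 mm, Ec = 28.3 GPa = 28300 MPa
delta = 5 * 23.6 * 5800^4 / (384 * 28300 * 2326349547)
= 5.28 mm

5.28


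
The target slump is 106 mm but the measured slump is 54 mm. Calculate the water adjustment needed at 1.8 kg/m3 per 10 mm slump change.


Difference = 106 - 54 = 52 mm
Water adjustment = 52 * 1.8 / 10 = 9.4 kg/m3

9.4


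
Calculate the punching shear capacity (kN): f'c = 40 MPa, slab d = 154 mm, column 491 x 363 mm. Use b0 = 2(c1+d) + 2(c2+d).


b0 = 2*(491 + 154) + 2*(363 + 154) = 2324 mm
Vc = 0.33 * sqrt(40) * 2324 * 154 / 1000
= 746.97 kN

746.97


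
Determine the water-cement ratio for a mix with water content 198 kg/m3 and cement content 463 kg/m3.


w/c = water / cement
w/c = 198 / 463 = 0.428

0.428


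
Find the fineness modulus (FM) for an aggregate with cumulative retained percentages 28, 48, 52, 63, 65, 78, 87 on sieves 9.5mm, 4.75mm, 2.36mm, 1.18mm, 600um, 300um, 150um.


FM = sum(cumulative % retained) / 100
= 421 / 100
= 4.21

4.21


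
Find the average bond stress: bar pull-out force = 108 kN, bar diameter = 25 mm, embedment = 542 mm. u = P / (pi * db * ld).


u = P / (pi * db * ld)
= 108 * 1000 / (pi * 25 * 542)
= 2.537 MPa

2.537


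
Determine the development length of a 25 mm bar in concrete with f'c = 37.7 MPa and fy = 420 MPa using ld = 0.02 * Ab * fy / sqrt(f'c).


Ab = pi * 25^2 / 4 = 490.874 mm2
ld = 0.02 * 490.874 * 420 / sqrt(37.7)
= 671.6 mm

671.6


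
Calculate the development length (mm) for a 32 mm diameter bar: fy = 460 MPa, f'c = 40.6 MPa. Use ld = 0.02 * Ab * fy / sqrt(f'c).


Ab = pi * 32^2 / 4 = 804.248 mm2
ld = 0.02 * 804.248 * 460 / sqrt(40.6)
= 1161.2 mm

1161.2


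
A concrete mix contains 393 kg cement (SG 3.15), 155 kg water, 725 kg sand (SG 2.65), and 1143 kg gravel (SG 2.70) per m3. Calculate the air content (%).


Vol cement = 393 / (3.15 * 1000) = 0.124762 m3
Vol water = 155 / 1000 = 0.155 m3
Vol sand = 725 / (2.65 * 1000) = 0.273585 m3
Vol gravel = 1143 / (2.70 * 1000) = 0.423333 m3
Total solid + water volume = 0.97668 m3
Air = (1 - 0.97668) * 100 = 2.33%

2.33


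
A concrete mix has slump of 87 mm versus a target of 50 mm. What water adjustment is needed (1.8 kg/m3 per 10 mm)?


Difference = 50 - 87 = -37 mm
Water adjustment = -37 * 1.8 / 10 = -6.7 kg/m3

-6.7


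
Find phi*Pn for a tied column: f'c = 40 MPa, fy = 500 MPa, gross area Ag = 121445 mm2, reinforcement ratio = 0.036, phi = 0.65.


Ast = rho * Ag = 0.036 * 121445 = 4372.02 mm2
phi*Pn = 0.65 * 0.80 * (0.85 * 40 * (121445 - 4372.02) + 500 * 4372.02) / 1000
= 3206.58 kN

3206.58


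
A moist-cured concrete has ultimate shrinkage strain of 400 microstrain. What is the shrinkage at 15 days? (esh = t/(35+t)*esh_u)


esh(15) = 15 / (35 + 15) * 400
= 15 / 50 * 400
= 120.0 microstrain

120.0


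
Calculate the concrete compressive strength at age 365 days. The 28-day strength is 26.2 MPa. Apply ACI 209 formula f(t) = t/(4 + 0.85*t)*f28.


f(365) = 365 / (4 + 0.85 * 365) * 26.2
= 365 / 314.25 * 26.2
= 30.43 MPa

30.43


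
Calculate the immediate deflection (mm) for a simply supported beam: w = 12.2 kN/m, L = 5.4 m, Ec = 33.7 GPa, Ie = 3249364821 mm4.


Convert: L = 5.4 m = 5400 mm, Ec = 33.7 GPa = 33700 MPa
delta = 5 * 12.2 * 5400^4 / (384 * 33700 * 3249364821)
= 1.23 mm

1.23


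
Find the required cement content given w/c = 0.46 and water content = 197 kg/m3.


Cement = water / (w/c)
= 197 / 0.46
= 428.3 kg/m3

428.3


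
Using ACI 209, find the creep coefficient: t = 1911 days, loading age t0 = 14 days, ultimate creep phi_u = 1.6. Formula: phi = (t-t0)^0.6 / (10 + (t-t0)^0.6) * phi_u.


dt = 1911 - 14 = 1897
phi = 1897^0.6 / (10 + 1897^0.6) * 1.6
= 1.444

1.444


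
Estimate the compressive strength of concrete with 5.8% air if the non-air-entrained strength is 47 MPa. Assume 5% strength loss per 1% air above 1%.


Strength loss = (5.8 - 1) * 5 = 24.0%
f'c = 47 * (1 - 24.0/100)
= 35.72 MPa

35.72


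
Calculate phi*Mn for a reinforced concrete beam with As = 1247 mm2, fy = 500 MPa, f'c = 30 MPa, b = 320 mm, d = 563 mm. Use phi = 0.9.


a = As * fy / (0.85 * f'c * b)
= 1247 * 500 / (0.85 * 30 * 320)
= 76.4093 mm
Mn = As * fy * (d - a/2) / 10^6
= 327.2099 kN-m
phi*Mn = 0.9 * 327.2099 = 294.49 kN-m

294.49


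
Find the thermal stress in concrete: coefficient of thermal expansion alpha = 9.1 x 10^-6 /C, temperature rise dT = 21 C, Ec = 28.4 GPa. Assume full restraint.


sigma = alpha * dT * Ec
= 9.1e-6 * 21 * 28.4 * 1000
= 5.427 MPa

5.427


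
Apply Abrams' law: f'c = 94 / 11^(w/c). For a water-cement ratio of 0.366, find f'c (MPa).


f'c = 94 / 11^0.366
= 94 / 2.405
= 39.08 MPa

39.08


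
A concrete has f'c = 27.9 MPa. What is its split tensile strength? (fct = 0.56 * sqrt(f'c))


fct = 0.56 * sqrt(27.9)
= 0.56 * 5.282
= 2.958 MPa

2.958


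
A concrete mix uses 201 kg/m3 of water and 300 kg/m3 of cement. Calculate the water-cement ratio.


w/c = water / cement
w/c = 201 / 300 = 0.67

0.67


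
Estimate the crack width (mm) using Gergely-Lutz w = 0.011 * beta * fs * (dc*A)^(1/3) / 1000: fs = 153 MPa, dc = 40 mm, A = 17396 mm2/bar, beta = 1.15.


w = 0.011 * beta * fs * (dc * A)^(1/3) / 1000
= 0.011 * 1.15 * 153 * (40 * 17396)^(1/3) / 1000
= 0.172 mm

0.172


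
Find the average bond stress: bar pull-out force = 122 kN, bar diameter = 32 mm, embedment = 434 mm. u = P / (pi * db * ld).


u = P / (pi * db * ld)
= 122 * 1000 / (pi * 32 * 434)
= 2.796 MPa

2.796


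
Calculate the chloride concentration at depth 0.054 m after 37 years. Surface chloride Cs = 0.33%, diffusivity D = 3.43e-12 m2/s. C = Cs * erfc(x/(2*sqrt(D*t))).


t_seconds = 37 * 365.25 * 24 * 3600 = 1167631200.0 s
arg = 0.054 / (2 * sqrt(3.43e-12 * 1167631200.0))
= 0.4266
erfc(0.4266) = 0.5463
C = 0.33 * 0.5463 = 0.1803%

0.1803


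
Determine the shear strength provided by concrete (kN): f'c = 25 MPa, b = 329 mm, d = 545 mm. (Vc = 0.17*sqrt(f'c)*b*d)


Vc = 0.17 * sqrt(25) * 329 * 545 / 1000
= 152.41 kN

152.41


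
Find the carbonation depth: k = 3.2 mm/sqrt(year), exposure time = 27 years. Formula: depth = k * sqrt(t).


depth = k * sqrt(t)
= 3.2 * sqrt(27)
= 16.63 mm

16.63


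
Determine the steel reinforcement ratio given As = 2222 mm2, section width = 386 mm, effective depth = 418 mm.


rho = As / (b * d)
= 2222 / (386 * 418)
= 0.0138

0.0138


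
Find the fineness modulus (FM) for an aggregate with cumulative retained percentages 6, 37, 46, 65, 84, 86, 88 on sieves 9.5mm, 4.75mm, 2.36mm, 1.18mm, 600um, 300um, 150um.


FM = sum(cumulative % retained) / 100
= 412 / 100
= 4.12

4.12


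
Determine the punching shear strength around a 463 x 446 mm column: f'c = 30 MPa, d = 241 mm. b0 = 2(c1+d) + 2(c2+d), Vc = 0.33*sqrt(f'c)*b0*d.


b0 = 2*(463 + 241) + 2*(446 + 241) = 2782 mm
Vc = 0.33 * sqrt(30) * 2782 * 241 / 1000
= 1211.85 kN

1211.85


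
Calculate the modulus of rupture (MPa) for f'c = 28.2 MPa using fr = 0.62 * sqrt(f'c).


fr = 0.62 * sqrt(28.2)
= 3.292 MPa

3.292


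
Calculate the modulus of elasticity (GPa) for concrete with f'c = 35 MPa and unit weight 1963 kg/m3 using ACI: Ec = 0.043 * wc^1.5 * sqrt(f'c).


Ec = 0.043 * 1963^1.5 * sqrt(35) / 1000
= 22.12 GPa

22.12


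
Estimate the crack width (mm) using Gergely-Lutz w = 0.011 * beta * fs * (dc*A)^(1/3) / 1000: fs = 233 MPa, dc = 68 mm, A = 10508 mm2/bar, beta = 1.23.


w = 0.011 * beta * fs * (dc * A)^(1/3) / 1000
= 0.011 * 1.23 * 233 * (68 * 10508)^(1/3) / 1000
= 0.282 mm

0.282


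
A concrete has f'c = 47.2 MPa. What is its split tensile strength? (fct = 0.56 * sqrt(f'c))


fct = 0.56 * sqrt(47.2)
= 0.56 * 6.87
= 3.847 MPa

3.847


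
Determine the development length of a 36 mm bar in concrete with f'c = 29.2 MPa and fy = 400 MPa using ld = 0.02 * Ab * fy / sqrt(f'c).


Ab = pi * 36^2 / 4 = 1017.876 mm2
ld = 0.02 * 1017.876 * 400 / sqrt(29.2)
= 1506.9 mm

1506.9


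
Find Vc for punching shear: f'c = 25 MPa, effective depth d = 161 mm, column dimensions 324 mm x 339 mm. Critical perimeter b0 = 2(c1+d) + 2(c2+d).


b0 = 2*(324 + 161) + 2*(339 + 161) = 1970 mm
Vc = 0.33 * sqrt(25) * 1970 * 161 / 1000
= 523.33 kN

523.33


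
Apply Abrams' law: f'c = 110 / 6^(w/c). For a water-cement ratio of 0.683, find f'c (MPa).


f'c = 110 / 6^0.683
= 110 / 3.4
= 32.35 MPa

32.35


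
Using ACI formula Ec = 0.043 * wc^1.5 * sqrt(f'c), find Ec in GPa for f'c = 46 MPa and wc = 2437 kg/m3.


Ec = 0.043 * 2437^1.5 * sqrt(46) / 1000
= 35.09 GPa

35.09


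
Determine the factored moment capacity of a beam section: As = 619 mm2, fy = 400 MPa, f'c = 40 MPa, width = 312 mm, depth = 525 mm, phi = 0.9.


a = As * fy / (0.85 * f'c * b)
= 619 * 400 / (0.85 * 40 * 312)
= 23.3409 mm
Mn = As * fy * (d - a/2) / 10^6
= 127.1004 kN-m
phi*Mn = 0.9 * 127.1004 = 114.39 kN-m

114.39


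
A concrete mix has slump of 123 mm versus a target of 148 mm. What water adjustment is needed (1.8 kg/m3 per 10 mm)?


Difference = 148 - 123 = 25 mm
Water adjustment = 25 * 1.8 / 10 = 4.5 kg/m3

4.5


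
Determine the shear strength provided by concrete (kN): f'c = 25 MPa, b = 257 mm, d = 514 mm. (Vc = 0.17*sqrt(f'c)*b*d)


Vc = 0.17 * sqrt(25) * 257 * 514 / 1000
= 112.28 kN

112.28


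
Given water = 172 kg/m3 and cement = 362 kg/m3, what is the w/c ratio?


w/c = water / cement
w/c = 172 / 362 = 0.475

0.475


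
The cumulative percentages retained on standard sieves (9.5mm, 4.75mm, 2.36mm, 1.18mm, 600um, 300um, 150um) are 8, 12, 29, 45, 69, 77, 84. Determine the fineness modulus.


FM = sum(cumulative % retained) / 100
= 324 / 100
= 3.24

3.24


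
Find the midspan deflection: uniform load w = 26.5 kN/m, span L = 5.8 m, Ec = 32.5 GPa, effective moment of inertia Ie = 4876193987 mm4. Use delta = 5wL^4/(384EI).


Convert: L = 5.8 m = 5800 mm, Ec = 32.5 GPa = 32500 MPa
delta = 5 * 26.5 * 5800^4 / (384 * 32500 * 4876193987)
= 2.46 mm

2.46


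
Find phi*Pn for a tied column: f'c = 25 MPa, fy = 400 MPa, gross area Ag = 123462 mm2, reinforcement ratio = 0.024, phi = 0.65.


Ast = rho * Ag = 0.024 * 123462 = 2963.088 mm2
phi*Pn = 0.65 * 0.80 * (0.85 * 25 * (123462 - 2963.088) + 400 * 2963.088) / 1000
= 1947.84 kN

1947.84


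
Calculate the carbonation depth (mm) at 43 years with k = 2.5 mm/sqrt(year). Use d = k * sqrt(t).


depth = k * sqrt(t)
= 2.5 * sqrt(43)
= 16.39 mm

16.39


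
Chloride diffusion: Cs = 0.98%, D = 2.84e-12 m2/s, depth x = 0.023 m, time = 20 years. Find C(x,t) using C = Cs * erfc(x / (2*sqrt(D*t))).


t_seconds = 20 * 365.25 * 24 * 3600 = 631152000.0 s
arg = 0.023 / (2 * sqrt(2.84e-12 * 631152000.0))
= 0.2716
erfc(0.2716) = 0.7009
C = 0.98 * 0.7009 = 0.6869%

0.6869


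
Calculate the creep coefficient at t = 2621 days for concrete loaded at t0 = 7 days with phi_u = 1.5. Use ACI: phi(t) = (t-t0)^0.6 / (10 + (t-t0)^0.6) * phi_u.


dt = 2621 - 7 = 2614
phi = 2614^0.6 / (10 + 2614^0.6) * 1.5
= 1.377

1.377


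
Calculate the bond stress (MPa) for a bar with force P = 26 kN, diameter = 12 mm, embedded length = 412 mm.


u = P / (pi * db * ld)
= 26 * 1000 / (pi * 12 * 412)
= 1.674 MPa

1.674


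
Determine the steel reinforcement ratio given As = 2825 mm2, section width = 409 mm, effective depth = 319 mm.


rho = As / (b * d)
= 2825 / (409 * 319)
= 0.0217

0.0217


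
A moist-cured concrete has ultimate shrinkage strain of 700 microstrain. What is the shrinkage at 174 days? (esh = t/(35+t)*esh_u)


esh(174) = 174 / (35 + 174) * 700
= 174 / 209 * 700
= 582.8 microstrain

582.8


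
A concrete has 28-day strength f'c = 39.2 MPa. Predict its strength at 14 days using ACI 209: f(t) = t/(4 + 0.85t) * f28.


f(14) = 14 / (4 + 0.85 * 14) * 39.2
= 14 / 15.9 * 39.2
= 34.52 MPa

34.52


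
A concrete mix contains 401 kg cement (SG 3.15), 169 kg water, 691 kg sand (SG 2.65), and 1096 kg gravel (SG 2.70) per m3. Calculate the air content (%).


Vol cement = 401 / (3.15 * 1000) = 0.127302 m3
Vol water = 169 / 1000 = 0.169 m3
Vol sand = 691 / (2.65 * 1000) = 0.260755 m3
Vol gravel = 1096 / (2.70 * 1000) = 0.405926 m3
Total solid + water volume = 0.962982 m3
Air = (1 - 0.962982) * 100 = 3.7%

3.7
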